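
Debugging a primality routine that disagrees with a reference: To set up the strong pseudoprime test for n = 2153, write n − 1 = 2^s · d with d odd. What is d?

269

Halving: 2152 → 1076 → 538 → 269; 269 is odd.
So 2152 = 2^3 · 269.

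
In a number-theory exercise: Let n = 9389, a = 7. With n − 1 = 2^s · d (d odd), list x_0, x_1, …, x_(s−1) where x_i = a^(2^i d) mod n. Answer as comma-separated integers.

n − 1 = 9388 = 2^2 · 2347, so s = 2 and d = 2347.
x_0 = 7^2347 mod 9389 = 393.
x_1 = 393^2 mod 9389 = 4225.

393, 4225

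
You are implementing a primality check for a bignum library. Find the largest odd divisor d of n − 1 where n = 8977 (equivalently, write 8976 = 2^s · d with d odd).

Halving: 8976 → 4488 → 2244 → 1122 → 561; 561 is odd.
So 8976 = 2^4 · 561.

561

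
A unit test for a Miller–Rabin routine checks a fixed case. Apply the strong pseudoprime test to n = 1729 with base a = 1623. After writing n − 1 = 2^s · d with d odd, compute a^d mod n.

265

n − 1 = 1728 = 2^6 · 27, so s = 6 and d = 27.
Repeated squaring mod 1729: 1623^1 ≡ 1623, 1623^2 ≡ 862, 1623^4 ≡ 1303, 1623^8 ≡ 1660, 1623^16 ≡ 1303.
27 = 16 + 8 + 2 + 1, so 1623^27 ≡ 1303·1660·862·1623 ≡ 265 (mod 1729).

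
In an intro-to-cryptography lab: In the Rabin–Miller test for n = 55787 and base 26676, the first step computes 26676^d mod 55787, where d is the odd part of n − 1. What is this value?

n − 1 = 55786 = 2^1 · 27893, so s = 1 and d = 27893.
Repeated squaring mod 55787: 26676^1 ≡ 26676, 26676^2 ≡ 45791, 26676^4 ≡ 5499, 26676^8 ≡ 2447, 26676^16 ≡ 18600, 26676^32 ≡ 24813, 26676^64 ≡ 19637, 26676^128 ≡ 12025, 26676^256 ≡ 721, 26676^512 ≡ 17758, 26676^1024 ≡ 38440, 26676^2048 ≡ 3331, 26676^4096 ≡ 49735, 26676^8192 ≡ 30432, 26676^16384 ≡ 42424.
27893 = 16384 + 8192 + 2048 + 1024 + 128 + 64 + 32 + 16 + 4 + 1, so 26676^27893 ≡ 42424·30432·3331·38440·12025·19637·24813·18600·5499·26676 ≡ 1 (mod 55787).

1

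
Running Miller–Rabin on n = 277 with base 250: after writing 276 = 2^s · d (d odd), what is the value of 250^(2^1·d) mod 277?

n − 1 = 276 = 2^2 · 69, so s = 2 and d = 69.
Repeated squaring mod 277: 250^1 ≡ 250, 250^2 ≡ 175, 250^4 ≡ 155, 250^8 ≡ 203, 250^16 ≡ 213, 250^32 ≡ 218, 250^64 ≡ 157.
69 = 64 + 4 + 1, so 250^69 ≡ 157·155·250 ≡ 276 (mod 277).
x_0 = 276.
x_1 = 276^2 mod 277 = 1.

1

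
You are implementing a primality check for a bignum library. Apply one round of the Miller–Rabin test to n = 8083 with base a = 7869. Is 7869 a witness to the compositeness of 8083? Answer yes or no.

n − 1 = 8082 = 2^1 · 4041, so s = 1 and d = 4041.
x_0 = 7869^4041 mod 8083 = 1622.
x_0 ∉ {1, 8082} and s = 1, so 7869 is a Miller–Rabin witness and 8083 is composite.

yes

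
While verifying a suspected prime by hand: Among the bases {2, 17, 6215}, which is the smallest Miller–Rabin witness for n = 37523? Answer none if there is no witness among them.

n − 1 = 37522 = 2^1 · 18761, so s = 1 and d = 18761.
Base 2: x_0 = 2^18761 mod 37523 = 202. x_0 ∉ {1, 37522} and s = 1, so 2 is a Miller–Rabin witness and 37523 is composite.
Base 17: x_0 = 17^18761 mod 37523 = 1388. x_0 ∉ {1, 37522} and s = 1, so 17 is a Miller–Rabin witness and 37523 is composite.
Base 6215: x_0 = 6215^18761 mod 37523 = 5259. x_0 ∉ {1, 37522} and s = 1, so 6215 is a Miller–Rabin witness and 37523 is composite.
The smallest witness among the given bases is 2.

2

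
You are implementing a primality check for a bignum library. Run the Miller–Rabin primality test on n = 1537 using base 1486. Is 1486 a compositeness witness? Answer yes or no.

n − 1 = 1536 = 2^9 · 3, so s = 9 and d = 3.
x_0 = 1486^3 mod 1537 = 1068.
x_0 is neither 1 nor 1536, so continue squaring.
x_1 = 1068^2 mod 1537 = 170.
x_2 = 170^2 mod 1537 = 1234.
x_3 = 1234^2 mod 1537 = 1126.
x_4 = 1126^2 mod 1537 = 1388.
x_5 = 1388^2 mod 1537 = 683.
x_6 = 683^2 mod 1537 = 778.
x_7 = 778^2 mod 1537 = 1243.
x_8 = 1243^2 mod 1537 = 364.
Reached i = s−1 = 8 without hitting −1: 1486 is a Miller–Rabin witness and 1537 is composite.

yes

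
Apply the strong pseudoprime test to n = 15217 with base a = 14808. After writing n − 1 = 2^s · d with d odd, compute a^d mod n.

n − 1 = 15216 = 2^4 · 951, so s = 4 and d = 951.
14808^951 mod 15217 = 5144.

5144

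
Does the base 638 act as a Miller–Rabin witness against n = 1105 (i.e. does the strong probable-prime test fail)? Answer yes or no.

n − 1 = 1104 = 2^4 · 69, so s = 4 and d = 69.
x_0 = 638^69 mod 1105 = 1028.
x_0 is neither 1 nor 1104, so continue squaring.
x_1 = 1028^2 mod 1105 = 404.
x_2 = 404^2 mod 1105 = 781.
x_3 = 781^2 mod 1105 = 1.
x_3 = 1 but x_2 ≠ ±1, a nontrivial square root of 1 — 638 is a witness and 1105 is composite.

yes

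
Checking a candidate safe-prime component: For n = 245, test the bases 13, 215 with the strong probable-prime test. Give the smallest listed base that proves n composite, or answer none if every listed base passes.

13

n − 1 = 244 = 2^2 · 61, so s = 2 and d = 61.
Base 13: x_0 = 13^61 mod 245 = 118. x_0 is neither 1 nor 244, so continue squaring. x_1 = 118^2 mod 245 = 204. Reached i = s−1 = 1 without hitting −1: 13 is a Miller–Rabin witness and 245 is composite.
Base 215: x_0 = 215^61 mod 245 = 215. x_0 is neither 1 nor 244, so continue squaring. x_1 = 215^2 mod 245 = 165. Reached i = s−1 = 1 without hitting −1: 215 is a Miller–Rabin witness and 245 is composite.
The smallest witness among the given bases is 13.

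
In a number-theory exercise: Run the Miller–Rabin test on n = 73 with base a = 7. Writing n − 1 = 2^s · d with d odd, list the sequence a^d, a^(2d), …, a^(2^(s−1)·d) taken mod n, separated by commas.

10, 27, 72

n − 1 = 72 = 2^3 · 9, so s = 3 and d = 9.
x_0 = 7^9 mod 73 = 10.
x_1 = 10^2 mod 73 = 27.
x_2 = 27^2 mod 73 = 72.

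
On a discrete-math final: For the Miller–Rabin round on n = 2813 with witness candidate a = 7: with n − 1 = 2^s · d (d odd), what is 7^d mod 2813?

2721

n − 1 = 2812 = 2^2 · 703, so s = 2 and d = 703.
7^703 mod 2813 = 2721.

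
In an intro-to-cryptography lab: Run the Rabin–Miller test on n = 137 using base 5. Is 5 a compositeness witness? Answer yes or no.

n − 1 = 136 = 2^3 · 17, so s = 3 and d = 17.
Repeated squaring mod 137: 5^1 ≡ 5, 5^2 ≡ 25, 5^4 ≡ 77, 5^8 ≡ 38, 5^16 ≡ 74.
17 = 16 + 1, so 5^17 ≡ 74·5 ≡ 96 (mod 137).
x_0 = 5^17 mod 137 = 96.
x_0 is neither 1 nor 136, so continue squaring.
x_1 = 96^2 mod 137 = 37.
x_2 = 37^2 mod 137 = 136.
x_2 ≡ −1, so 5 is not a witness.

no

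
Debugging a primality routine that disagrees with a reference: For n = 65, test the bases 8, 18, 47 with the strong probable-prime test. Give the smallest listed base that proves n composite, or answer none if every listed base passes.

n − 1 = 64 = 2^6 · 1, so s = 6 and d = 1.
Base 8: x_0 = 8^1 mod 65 = 8. x_0 is neither 1 nor 64, so continue squaring. x_1 = 8^2 mod 65 = 64. x_1 ≡ −1, so 8 is not a witness.
Base 18: x_0 = 18^1 mod 65 = 18. x_0 is neither 1 nor 64, so continue squaring. x_1 = 18^2 mod 65 = 64. x_1 ≡ −1, so 18 is not a witness.
Base 47: x_0 = 47^1 mod 65 = 47. x_0 is neither 1 nor 64, so continue squaring. x_1 = 47^2 mod 65 = 64. x_1 ≡ −1, so 47 is not a witness.
No listed base is a witness for 65.

none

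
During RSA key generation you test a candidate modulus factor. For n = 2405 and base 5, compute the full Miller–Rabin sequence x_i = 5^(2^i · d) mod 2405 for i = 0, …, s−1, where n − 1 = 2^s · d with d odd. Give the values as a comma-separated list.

n − 1 = 2404 = 2^2 · 601, so s = 2 and d = 601.
x_0 = 5^601 mod 2405 = 1240.
x_1 = 1240^2 mod 2405 = 805.

1240, 805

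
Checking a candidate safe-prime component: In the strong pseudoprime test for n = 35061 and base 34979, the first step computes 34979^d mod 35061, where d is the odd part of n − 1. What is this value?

8531

n − 1 = 35060 = 2^2 · 8765, so s = 2 and d = 8765.
34979^8765 mod 35061 = 8531.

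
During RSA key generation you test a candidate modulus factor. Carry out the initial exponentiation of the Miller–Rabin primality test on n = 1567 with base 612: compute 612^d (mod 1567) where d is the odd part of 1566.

n − 1 = 1566 = 2^1 · 783, so s = 1 and d = 783.
By repeated squaring, 612^783 ≡ 1566 (mod 1567).

1566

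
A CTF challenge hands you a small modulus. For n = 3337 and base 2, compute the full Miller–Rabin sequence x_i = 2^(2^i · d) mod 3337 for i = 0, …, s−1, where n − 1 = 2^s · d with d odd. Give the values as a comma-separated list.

3204, 1004, 242

n − 1 = 3336 = 2^3 · 417, so s = 3 and d = 417.
x_0 = 2^417 mod 3337 = 3204.
x_1 = 3204^2 mod 3337 = 1004.
x_2 = 1004^2 mod 3337 = 242.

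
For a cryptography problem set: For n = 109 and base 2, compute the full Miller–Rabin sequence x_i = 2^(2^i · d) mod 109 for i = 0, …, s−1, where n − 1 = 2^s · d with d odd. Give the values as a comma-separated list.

n − 1 = 108 = 2^2 · 27, so s = 2 and d = 27.
x_0 = 2^27 mod 109 = 33.
x_1 = 33^2 mod 109 = 108.

33, 108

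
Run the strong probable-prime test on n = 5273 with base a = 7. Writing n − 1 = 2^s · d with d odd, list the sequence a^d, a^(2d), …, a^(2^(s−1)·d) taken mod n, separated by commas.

1, 1, 1

n − 1 = 5272 = 2^3 · 659, so s = 3 and d = 659.
x_0 = 7^659 mod 5273 = 1.
x_1 = 1^2 mod 5273 = 1.
x_2 = 1^2 mod 5273 = 1.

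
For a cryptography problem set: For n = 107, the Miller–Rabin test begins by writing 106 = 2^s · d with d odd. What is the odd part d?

Halving: 106 → 53; 53 is odd.
So 106 = 2^1 · 53.

53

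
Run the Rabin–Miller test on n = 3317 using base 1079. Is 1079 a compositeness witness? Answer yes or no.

n − 1 = 3316 = 2^2 · 829, so s = 2 and d = 829.
x_0 = 1079^829 mod 3317 = 2133.
x_0 is neither 1 nor 3316, so continue squaring.
x_1 = 2133^2 mod 3317 = 2082.
Reached i = s−1 = 1 without hitting −1: 1079 is a Miller–Rabin witness and 3317 is composite.

yes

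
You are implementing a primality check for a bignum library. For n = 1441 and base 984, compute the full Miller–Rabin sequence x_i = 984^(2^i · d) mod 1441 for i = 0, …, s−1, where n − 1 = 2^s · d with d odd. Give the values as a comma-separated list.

n − 1 = 1440 = 2^5 · 45, so s = 5 and d = 45.
x_0 = 984^45 mod 1441 = 155.
x_1 = 155^2 mod 1441 = 969.
x_2 = 969^2 mod 1441 = 870.
x_3 = 870^2 mod 1441 = 375.
x_4 = 375^2 mod 1441 = 848.

155, 969, 870, 375, 848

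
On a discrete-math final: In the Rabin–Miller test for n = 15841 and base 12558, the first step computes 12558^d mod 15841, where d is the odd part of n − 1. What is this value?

n − 1 = 15840 = 2^5 · 495, so s = 5 and d = 495.
12558^495 mod 15841 = 8834.

8834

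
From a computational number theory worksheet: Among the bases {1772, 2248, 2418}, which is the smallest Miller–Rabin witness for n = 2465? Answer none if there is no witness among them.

n − 1 = 2464 = 2^5 · 77, so s = 5 and d = 77.
Base 1772: x_0 = 1772^77 mod 2465 = 1177. x_0 is neither 1 nor 2464, so continue squaring. x_1 = 1177^2 mod 2465 = 2464. x_1 ≡ −1, so 1772 is not a witness.
Base 2248: x_0 = 2248^77 mod 2465 = 1143. x_0 is neither 1 nor 2464, so continue squaring. x_1 = 1143^2 mod 2465 = 2464. x_1 ≡ −1, so 2248 is not a witness.
Base 2418: x_0 = 2418^77 mod 2465 = 2163. x_0 is neither 1 nor 2464, so continue squaring. x_1 = 2163^2 mod 2465 = 2464. x_1 ≡ −1, so 2418 is not a witness.
No listed base is a witness for 2465.

none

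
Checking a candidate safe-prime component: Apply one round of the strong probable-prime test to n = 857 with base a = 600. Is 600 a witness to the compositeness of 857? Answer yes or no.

n − 1 = 856 = 2^3 · 107, so s = 3 and d = 107.
Repeated squaring mod 857: 600^1 ≡ 600, 600^2 ≡ 60, 600^4 ≡ 172, 600^8 ≡ 446, 600^16 ≡ 92, 600^32 ≡ 751, 600^64 ≡ 95.
107 = 64 + 32 + 8 + 2 + 1, so 600^107 ≡ 95·751·446·60·600 ≡ 188 (mod 857).
x_0 = 600^107 mod 857 = 188.
x_0 is neither 1 nor 856, so continue squaring.
x_1 = 188^2 mod 857 = 207.
x_2 = 207^2 mod 857 = 856.
x_2 ≡ −1, so 600 is not a witness.

no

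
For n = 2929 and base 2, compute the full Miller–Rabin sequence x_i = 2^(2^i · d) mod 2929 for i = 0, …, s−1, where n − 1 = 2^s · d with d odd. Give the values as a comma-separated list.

2086, 1831, 1785, 2402

n − 1 = 2928 = 2^4 · 183, so s = 4 and d = 183.
x_0 = 2^183 mod 2929 = 2086.
x_1 = 2086^2 mod 2929 = 1831.
x_2 = 1831^2 mod 2929 = 1785.
x_3 = 1785^2 mod 2929 = 2402.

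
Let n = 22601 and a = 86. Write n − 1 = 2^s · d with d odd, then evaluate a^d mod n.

n − 1 = 22600 = 2^3 · 2825, so s = 3 and d = 2825.
Repeated squaring mod 22601: 86^1 ≡ 86, 86^2 ≡ 7396, 86^4 ≡ 6396, 86^8 ≡ 1006, 86^16 ≡ 17592, 86^32 ≡ 2971, 86^64 ≡ 12451, 86^128 ≡ 7142, 86^256 ≡ 20308, 86^512 ≡ 14417, 86^1024 ≡ 11093, 86^2048 ≡ 14805.
2825 = 2048 + 512 + 256 + 8 + 1, so 86^2825 ≡ 14805·14417·20308·1006·86 ≡ 20464 (mod 22601).

20464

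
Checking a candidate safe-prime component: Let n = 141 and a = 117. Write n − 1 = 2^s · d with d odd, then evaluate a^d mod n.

n − 1 = 140 = 2^2 · 35, so s = 2 and d = 35.
Repeated squaring mod 141: 117^1 ≡ 117, 117^2 ≡ 12, 117^4 ≡ 3, 117^8 ≡ 9, 117^16 ≡ 81, 117^32 ≡ 75.
35 = 32 + 2 + 1, so 117^35 ≡ 75·12·117 ≡ 114 (mod 141).

114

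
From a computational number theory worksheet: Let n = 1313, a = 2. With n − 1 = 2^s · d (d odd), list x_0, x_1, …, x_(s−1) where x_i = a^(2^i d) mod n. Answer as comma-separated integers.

n − 1 = 1312 = 2^5 · 41, so s = 5 and d = 41.
x_0 = 2^41 mod 1313 = 981.
x_1 = 981^2 mod 1313 = 1245.
x_2 = 1245^2 mod 1313 = 685.
x_3 = 685^2 mod 1313 = 484.
x_4 = 484^2 mod 1313 = 542.

981, 1245, 685, 484, 542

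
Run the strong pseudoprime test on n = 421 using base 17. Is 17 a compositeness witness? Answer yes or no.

n − 1 = 420 = 2^2 · 105, so s = 2 and d = 105.
Repeated squaring mod 421: 17^1 ≡ 17, 17^2 ≡ 289, 17^4 ≡ 163, 17^8 ≡ 46, 17^16 ≡ 11, 17^32 ≡ 121, 17^64 ≡ 327.
105 = 64 + 32 + 8 + 1, so 17^105 ≡ 327·121·46·17 ≡ 420 (mod 421).
x_0 = 17^105 mod 421 = 420.
x_0 = 420 ≡ −1, so 17 is not a witness.

no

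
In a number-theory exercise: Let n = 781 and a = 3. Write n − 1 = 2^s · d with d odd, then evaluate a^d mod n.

n − 1 = 780 = 2^2 · 195, so s = 2 and d = 195.
3^195 mod 781 = 529.

529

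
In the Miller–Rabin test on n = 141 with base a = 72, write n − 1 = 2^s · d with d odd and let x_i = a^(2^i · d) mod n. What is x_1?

n − 1 = 140 = 2^2 · 35, so s = 2 and d = 35.
x_0 = 72^35 mod 141 = 42.
x_1 = 42^2 mod 141 = 72.

72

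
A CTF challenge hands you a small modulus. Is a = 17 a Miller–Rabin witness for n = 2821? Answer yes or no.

n − 1 = 2820 = 2^2 · 705, so s = 2 and d = 705.
Repeated squaring mod 2821: 17^1 ≡ 17, 17^2 ≡ 289, 17^4 ≡ 1712, 17^8 ≡ 2746, 17^16 ≡ 2804, 17^32 ≡ 289, 17^64 ≡ 1712, 17^128 ≡ 2746, 17^256 ≡ 2804, 17^512 ≡ 289.
705 = 512 + 128 + 64 + 1, so 17^705 ≡ 289·2746·1712·17 ≡ 2820 (mod 2821).
x_0 = 17^705 mod 2821 = 2820.
x_0 = 2820 ≡ −1, so 17 is not a witness.

no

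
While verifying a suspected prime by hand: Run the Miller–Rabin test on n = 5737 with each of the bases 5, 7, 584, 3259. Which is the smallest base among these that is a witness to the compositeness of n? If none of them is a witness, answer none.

none

n − 1 = 5736 = 2^3 · 717, so s = 3 and d = 717.
Base 5: x_0 = 5^717 mod 5737 = 5342. x_0 is neither 1 nor 5736, so continue squaring. x_1 = 5342^2 mod 5737 = 1126. x_2 = 1126^2 mod 5737 = 5736. x_2 ≡ −1, so 5 is not a witness.
Base 7: x_0 = 7^717 mod 5737 = 5736. x_0 = 5736 ≡ −1, so 7 is not a witness.
Base 584: x_0 = 584^717 mod 5737 = 3021. x_0 is neither 1 nor 5736, so continue squaring. x_1 = 3021^2 mod 5737 = 4611. x_2 = 4611^2 mod 5737 = 5736. x_2 ≡ −1, so 584 is not a witness.
Base 3259: x_0 = 3259^717 mod 5737 = 2716. x_0 is neither 1 nor 5736, so continue squaring. x_1 = 2716^2 mod 5737 = 4611. x_2 = 4611^2 mod 5737 = 5736. x_2 ≡ −1, so 3259 is not a witness.
No listed base is a witness for 5737.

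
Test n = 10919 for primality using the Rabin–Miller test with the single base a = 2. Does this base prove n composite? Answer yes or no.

n − 1 = 10918 = 2^1 · 5459, so s = 1 and d = 5459.
x_0 = 2^5459 mod 10919 = 3996.
x_0 ∉ {1, 10918} and s = 1, so 2 is a Miller–Rabin witness and 10919 is composite.

yes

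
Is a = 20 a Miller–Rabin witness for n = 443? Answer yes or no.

n − 1 = 442 = 2^1 · 221, so s = 1 and d = 221.
x_0 = 20^221 mod 443 = 442.
x_0 = 442 ≡ −1, so 20 is not a witness.

no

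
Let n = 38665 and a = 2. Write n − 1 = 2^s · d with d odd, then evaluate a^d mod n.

n − 1 = 38664 = 2^3 · 4833, so s = 3 and d = 4833.
2^4833 mod 38665 = 14572.

14572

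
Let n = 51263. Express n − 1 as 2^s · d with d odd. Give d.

Halving: 51262 → 25631; 25631 is odd.
So 51262 = 2^1 · 25631.

25631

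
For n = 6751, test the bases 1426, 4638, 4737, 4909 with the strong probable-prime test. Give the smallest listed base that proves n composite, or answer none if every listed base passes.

4638

n − 1 = 6750 = 2^1 · 3375, so s = 1 and d = 3375.
Base 1426: x_0 = 1426^3375 mod 6751 = 6750. x_0 = 6750 ≡ −1, so 1426 is not a witness.
Base 4638: x_0 = 4638^3375 mod 6751 = 2794. x_0 ∉ {1, 6750} and s = 1, so 4638 is a Miller–Rabin witness and 6751 is composite.
Base 4737: x_0 = 4737^3375 mod 6751 = 6578. x_0 ∉ {1, 6750} and s = 1, so 4737 is a Miller–Rabin witness and 6751 is composite.
Base 4909: x_0 = 4909^3375 mod 6751 = 4557. x_0 ∉ {1, 6750} and s = 1, so 4909 is a Miller–Rabin witness and 6751 is composite.
The smallest witness among the given bases is 4638.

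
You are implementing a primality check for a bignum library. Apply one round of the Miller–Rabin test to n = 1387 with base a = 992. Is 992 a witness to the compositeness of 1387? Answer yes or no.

n − 1 = 1386 = 2^1 · 693, so s = 1 and d = 693.
x_0 = 992^693 mod 1387 = 533.
x_0 ∉ {1, 1386} and s = 1, so 992 is a Miller–Rabin witness and 1387 is composite.

yes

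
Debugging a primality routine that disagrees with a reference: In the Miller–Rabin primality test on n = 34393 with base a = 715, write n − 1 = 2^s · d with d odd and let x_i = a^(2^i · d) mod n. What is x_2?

n − 1 = 34392 = 2^3 · 4299, so s = 3 and d = 4299.
x_0 = 715^4299 mod 34393 = 5354.
x_1 = 5354^2 mod 34393 = 15947.
x_2 = 15947^2 mod 34393 = 4967.

4967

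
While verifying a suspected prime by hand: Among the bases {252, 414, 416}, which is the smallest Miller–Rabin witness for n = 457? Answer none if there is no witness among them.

n − 1 = 456 = 2^3 · 57, so s = 3 and d = 57.
Base 252: x_0 = 252^57 mod 457 = 456. x_0 = 456 ≡ −1, so 252 is not a witness.
Base 414: x_0 = 414^57 mod 457 = 287. x_0 is neither 1 nor 456, so continue squaring. x_1 = 287^2 mod 457 = 109. x_2 = 109^2 mod 457 = 456. x_2 ≡ −1, so 414 is not a witness.
Base 416: x_0 = 416^57 mod 457 = 287. x_0 is neither 1 nor 456, so continue squaring. x_1 = 287^2 mod 457 = 109. x_2 = 109^2 mod 457 = 456. x_2 ≡ −1, so 416 is not a witness.
No listed base is a witness for 457.

none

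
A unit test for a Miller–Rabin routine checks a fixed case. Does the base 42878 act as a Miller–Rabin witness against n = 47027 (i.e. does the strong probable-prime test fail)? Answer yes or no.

yes

n − 1 = 47026 = 2^1 · 23513, so s = 1 and d = 23513.
x_0 = 42878^23513 mod 47027 = 19741.
x_0 ∉ {1, 47026} and s = 1, so 42878 is a Miller–Rabin witness and 47027 is composite.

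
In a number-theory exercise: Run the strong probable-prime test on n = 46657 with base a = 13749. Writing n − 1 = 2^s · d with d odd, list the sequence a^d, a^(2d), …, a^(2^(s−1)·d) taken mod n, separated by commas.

46145, 28859, 14431, 23570, 1, 1

n − 1 = 46656 = 2^6 · 729, so s = 6 and d = 729.
x_0 = 13749^729 mod 46657 = 46145.
x_1 = 46145^2 mod 46657 = 28859.
x_2 = 28859^2 mod 46657 = 14431.
x_3 = 14431^2 mod 46657 = 23570.
x_4 = 23570^2 mod 46657 = 1.
x_5 = 1^2 mod 46657 = 1.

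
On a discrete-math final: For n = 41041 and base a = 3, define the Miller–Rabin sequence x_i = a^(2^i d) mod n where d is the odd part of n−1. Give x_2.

24025

n − 1 = 41040 = 2^4 · 2565, so s = 4 and d = 2565.
x_0 = 3^2565 mod 41041 = 24597.
x_1 = 24597^2 mod 41041 = 27028.
x_2 = 27028^2 mod 41041 = 24025.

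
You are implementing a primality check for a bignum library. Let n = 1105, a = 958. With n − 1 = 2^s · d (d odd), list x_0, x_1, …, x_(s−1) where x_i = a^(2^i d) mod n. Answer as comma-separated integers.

n − 1 = 1104 = 2^4 · 69, so s = 4 and d = 69.
x_0 = 958^69 mod 1105 = 313.
x_1 = 313^2 mod 1105 = 729.
x_2 = 729^2 mod 1105 = 1041.
x_3 = 1041^2 mod 1105 = 781.

313, 729, 1041, 781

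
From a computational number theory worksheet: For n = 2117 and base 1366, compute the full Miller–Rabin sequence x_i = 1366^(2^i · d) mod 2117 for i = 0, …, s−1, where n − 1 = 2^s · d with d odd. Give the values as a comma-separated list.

n − 1 = 2116 = 2^2 · 529, so s = 2 and d = 529.
x_0 = 1366^529 mod 2117 = 855.
x_1 = 855^2 mod 2117 = 660.

855, 660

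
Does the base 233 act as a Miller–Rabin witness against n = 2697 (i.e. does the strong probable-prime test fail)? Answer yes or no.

n − 1 = 2696 = 2^3 · 337, so s = 3 and d = 337.
Repeated squaring mod 2697: 233^1 ≡ 233, 233^2 ≡ 349, 233^4 ≡ 436, 233^8 ≡ 1306, 233^16 ≡ 1132, 233^32 ≡ 349, 233^64 ≡ 436, 233^128 ≡ 1306, 233^256 ≡ 1132.
337 = 256 + 64 + 16 + 1, so 233^337 ≡ 1132·436·1132·233 ≡ 2147 (mod 2697).
x_0 = 233^337 mod 2697 = 2147.
x_0 is neither 1 nor 2696, so continue squaring.
x_1 = 2147^2 mod 2697 = 436.
x_2 = 436^2 mod 2697 = 1306.
Reached i = s−1 = 2 without hitting −1: 233 is a Miller–Rabin witness and 2697 is composite.

yes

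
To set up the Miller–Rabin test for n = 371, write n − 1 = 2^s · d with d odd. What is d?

185

Halving: 370 → 185; 185 is odd.
So 370 = 2^1 · 185.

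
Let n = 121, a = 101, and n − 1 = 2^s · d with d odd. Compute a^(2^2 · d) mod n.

34

n − 1 = 120 = 2^3 · 15, so s = 3 and d = 15.
x_0 = 101^15 mod 121 = 21.
x_1 = 21^2 mod 121 = 78.
x_2 = 78^2 mod 121 = 34.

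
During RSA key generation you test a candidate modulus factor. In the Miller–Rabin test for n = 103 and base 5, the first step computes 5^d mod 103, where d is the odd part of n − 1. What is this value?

n − 1 = 102 = 2^1 · 51, so s = 1 and d = 51.
5^51 mod 103 = 102.

102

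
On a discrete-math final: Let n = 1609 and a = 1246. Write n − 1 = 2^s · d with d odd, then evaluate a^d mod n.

n − 1 = 1608 = 2^3 · 201, so s = 3 and d = 201.
Repeated squaring mod 1609: 1246^1 ≡ 1246, 1246^2 ≡ 1440, 1246^4 ≡ 1208, 1246^8 ≡ 1510, 1246^16 ≡ 147, 1246^32 ≡ 692, 1246^64 ≡ 991, 1246^128 ≡ 591.
201 = 128 + 64 + 8 + 1, so 1246^201 ≡ 591·991·1510·1246 ≡ 1086 (mod 1609).

1086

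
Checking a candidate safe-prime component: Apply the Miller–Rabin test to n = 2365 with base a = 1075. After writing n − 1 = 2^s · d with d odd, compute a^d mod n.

n − 1 = 2364 = 2^2 · 591, so s = 2 and d = 591.
Repeated squaring mod 2365: 1075^1 ≡ 1075, 1075^2 ≡ 1505, 1075^4 ≡ 1720, 1075^8 ≡ 2150, 1075^16 ≡ 1290, 1075^32 ≡ 1505, 1075^64 ≡ 1720, 1075^128 ≡ 2150, 1075^256 ≡ 1290, 1075^512 ≡ 1505.
591 = 512 + 64 + 8 + 4 + 2 + 1, so 1075^591 ≡ 1505·1720·2150·1720·1505·1075 ≡ 1075 (mod 2365).

1075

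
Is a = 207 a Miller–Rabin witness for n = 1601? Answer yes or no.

no

n − 1 = 1600 = 2^6 · 25, so s = 6 and d = 25.
x_0 = 207^25 mod 1601 = 1100.
x_0 is neither 1 nor 1600, so continue squaring.
x_1 = 1100^2 mod 1601 = 1245.
x_2 = 1245^2 mod 1601 = 257.
x_3 = 257^2 mod 1601 = 408.
x_4 = 408^2 mod 1601 = 1561.
x_5 = 1561^2 mod 1601 = 1600.
x_5 ≡ −1, so 207 is not a witness.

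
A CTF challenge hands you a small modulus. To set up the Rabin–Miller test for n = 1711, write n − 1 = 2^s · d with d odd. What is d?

Halving: 1710 → 855; 855 is odd.
So 1710 = 2^1 · 855.

855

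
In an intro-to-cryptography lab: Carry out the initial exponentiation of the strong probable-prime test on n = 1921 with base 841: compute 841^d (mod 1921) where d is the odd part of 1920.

n − 1 = 1920 = 2^7 · 15, so s = 7 and d = 15.
841^15 mod 1921 = 1171.

1171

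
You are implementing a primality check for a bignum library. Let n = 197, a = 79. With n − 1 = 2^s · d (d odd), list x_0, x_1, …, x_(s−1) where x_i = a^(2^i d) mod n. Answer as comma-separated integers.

14, 196

n − 1 = 196 = 2^2 · 49, so s = 2 and d = 49.
x_0 = 79^49 mod 197 = 14.
x_1 = 14^2 mod 197 = 196.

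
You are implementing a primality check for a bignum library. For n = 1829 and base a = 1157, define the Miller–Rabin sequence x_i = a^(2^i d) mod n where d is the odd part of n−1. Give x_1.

n − 1 = 1828 = 2^2 · 457, so s = 2 and d = 457.
x_0 = 1157^457 mod 1829 = 1787.
x_1 = 1787^2 mod 1829 = 1764.

1764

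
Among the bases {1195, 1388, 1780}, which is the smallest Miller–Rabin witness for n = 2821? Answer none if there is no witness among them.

1388

n − 1 = 2820 = 2^2 · 705, so s = 2 and d = 705.
Base 1195: x_0 = 1195^705 mod 2821 = 2820. x_0 = 2820 ≡ −1, so 1195 is not a witness.
Base 1388: x_0 = 1388^705 mod 2821 = 1611. x_0 is neither 1 nor 2820, so continue squaring. x_1 = 1611^2 mod 2821 = 1. x_1 = 1 but x_0 ≠ ±1, a nontrivial square root of 1 — 1388 is a witness and 2821 is composite.
Base 1780: x_0 = 1780^705 mod 2821 = 1611. x_0 is neither 1 nor 2820, so continue squaring. x_1 = 1611^2 mod 2821 = 1. x_1 = 1 but x_0 ≠ ±1, a nontrivial square root of 1 — 1780 is a witness and 2821 is composite.
The smallest witness among the given bases is 1388.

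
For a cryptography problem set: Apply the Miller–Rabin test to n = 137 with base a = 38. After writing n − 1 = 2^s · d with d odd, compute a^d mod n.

n − 1 = 136 = 2^3 · 17, so s = 3 and d = 17.
38^17 mod 137 = 1.

1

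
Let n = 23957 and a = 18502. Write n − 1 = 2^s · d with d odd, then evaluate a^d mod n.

23956

n − 1 = 23956 = 2^2 · 5989, so s = 2 and d = 5989.
18502^5989 mod 23957 = 23956.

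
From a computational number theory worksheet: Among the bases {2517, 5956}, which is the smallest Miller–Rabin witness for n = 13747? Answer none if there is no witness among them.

none

n − 1 = 13746 = 2^1 · 6873, so s = 1 and d = 6873.
Base 2517: x_0 = 2517^6873 mod 13747 = 13746. x_0 = 13746 ≡ −1, so 2517 is not a witness.
Base 5956: x_0 = 5956^6873 mod 13747 = 13746. x_0 = 13746 ≡ −1, so 5956 is not a witness.
No listed base is a witness for 13747.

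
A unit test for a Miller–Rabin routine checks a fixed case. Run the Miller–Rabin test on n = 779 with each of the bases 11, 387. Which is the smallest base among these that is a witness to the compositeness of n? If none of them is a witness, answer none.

11

n − 1 = 778 = 2^1 · 389, so s = 1 and d = 389.
Base 11: x_0 = 11^389 mod 779 = 767. x_0 ∉ {1, 778} and s = 1, so 11 is a Miller–Rabin witness and 779 is composite.
Base 387: x_0 = 387^389 mod 779 = 467. x_0 ∉ {1, 778} and s = 1, so 387 is a Miller–Rabin witness and 779 is composite.
The smallest witness among the given bases is 11.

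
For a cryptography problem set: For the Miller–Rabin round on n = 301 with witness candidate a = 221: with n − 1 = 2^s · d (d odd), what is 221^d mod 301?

n − 1 = 300 = 2^2 · 75, so s = 2 and d = 75.
221^75 mod 301 = 1.

1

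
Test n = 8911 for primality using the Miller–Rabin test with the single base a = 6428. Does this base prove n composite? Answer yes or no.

yes

n − 1 = 8910 = 2^1 · 4455, so s = 1 and d = 4455.
By repeated squaring, 6428^4455 ≡ 267 (mod 8911).
x_0 = 6428^4455 mod 8911 = 267.
x_0 ∉ {1, 8910} and s = 1, so 6428 is a Miller–Rabin witness and 8911 is composite.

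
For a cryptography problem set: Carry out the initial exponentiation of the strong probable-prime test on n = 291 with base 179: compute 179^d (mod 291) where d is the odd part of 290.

209

n − 1 = 290 = 2^1 · 145, so s = 1 and d = 145.
179^145 mod 291 = 209.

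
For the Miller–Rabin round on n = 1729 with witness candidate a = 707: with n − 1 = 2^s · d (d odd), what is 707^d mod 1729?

n − 1 = 1728 = 2^6 · 27, so s = 6 and d = 27.
Repeated squaring mod 1729: 707^1 ≡ 707, 707^2 ≡ 168, 707^4 ≡ 560, 707^8 ≡ 651, 707^16 ≡ 196.
27 = 16 + 8 + 2 + 1, so 707^27 ≡ 196·651·168·707 ≡ 476 (mod 1729).

476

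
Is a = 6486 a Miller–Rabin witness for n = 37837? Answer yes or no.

n − 1 = 37836 = 2^2 · 9459, so s = 2 and d = 9459.
x_0 = 6486^9459 mod 37837 = 10389.
x_0 is neither 1 nor 37836, so continue squaring.
x_1 = 10389^2 mod 37837 = 20197.
Reached i = s−1 = 1 without hitting −1: 6486 is a Miller–Rabin witness and 37837 is composite.

yes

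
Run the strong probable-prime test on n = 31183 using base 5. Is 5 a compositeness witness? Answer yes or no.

n − 1 = 31182 = 2^1 · 15591, so s = 1 and d = 15591.
x_0 = 5^15591 mod 31183 = 31182.
x_0 = 31182 ≡ −1, so 5 is not a witness.

no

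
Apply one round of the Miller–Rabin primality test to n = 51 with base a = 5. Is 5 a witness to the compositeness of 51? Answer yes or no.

n − 1 = 50 = 2^1 · 25, so s = 1 and d = 25.
x_0 = 5^25 mod 51 = 29.
x_0 ∉ {1, 50} and s = 1, so 5 is a Miller–Rabin witness and 51 is composite.

yes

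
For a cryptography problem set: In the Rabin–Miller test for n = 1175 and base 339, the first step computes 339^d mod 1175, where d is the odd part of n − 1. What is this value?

n − 1 = 1174 = 2^1 · 587, so s = 1 and d = 587.
339^587 mod 1175 = 579.

579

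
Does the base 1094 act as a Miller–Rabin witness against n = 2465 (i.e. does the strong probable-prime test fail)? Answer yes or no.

n − 1 = 2464 = 2^5 · 77, so s = 5 and d = 77.
x_0 = 1094^77 mod 2465 = 2424.
x_0 is neither 1 nor 2464, so continue squaring.
x_1 = 2424^2 mod 2465 = 1681.
x_2 = 1681^2 mod 2465 = 871.
x_3 = 871^2 mod 2465 = 1886.
x_4 = 1886^2 mod 2465 = 1.
x_4 = 1 but x_3 ≠ ±1, a nontrivial square root of 1 — 1094 is a witness and 2465 is composite.

yes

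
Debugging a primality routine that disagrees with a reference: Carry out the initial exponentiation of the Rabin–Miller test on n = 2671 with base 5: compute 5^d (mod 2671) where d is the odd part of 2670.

1

n − 1 = 2670 = 2^1 · 1335, so s = 1 and d = 1335.
5^1335 mod 2671 = 1.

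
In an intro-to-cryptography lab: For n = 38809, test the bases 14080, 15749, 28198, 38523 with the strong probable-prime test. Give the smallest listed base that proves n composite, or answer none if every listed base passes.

n − 1 = 38808 = 2^3 · 4851, so s = 3 and d = 4851.
Base 14080: x_0 = 14080^4851 mod 38809 = 38808. x_0 = 38808 ≡ −1, so 14080 is not a witness.
Base 15749: x_0 = 15749^4851 mod 38809 = 9048. x_0 is neither 1 nor 38808, so continue squaring. x_1 = 9048^2 mod 38809 = 18123. x_2 = 18123^2 mod 38809 = 2562. Reached i = s−1 = 2 without hitting −1: 15749 is a Miller–Rabin witness and 38809 is composite.
Base 28198: x_0 = 28198^4851 mod 38809 = 27172. x_0 is neither 1 nor 38808, so continue squaring. x_1 = 27172^2 mod 38809 = 15168. x_2 = 15168^2 mod 38809 = 8472. Reached i = s−1 = 2 without hitting −1: 28198 is a Miller–Rabin witness and 38809 is composite.
Base 38523: x_0 = 38523^4851 mod 38809 = 13213. x_0 is neither 1 nor 38808, so continue squaring. x_1 = 13213^2 mod 38809 = 20487. x_2 = 20487^2 mod 38809 = 36643. Reached i = s−1 = 2 without hitting −1: 38523 is a Miller–Rabin witness and 38809 is composite.
The smallest witness among the given bases is 15749.

15749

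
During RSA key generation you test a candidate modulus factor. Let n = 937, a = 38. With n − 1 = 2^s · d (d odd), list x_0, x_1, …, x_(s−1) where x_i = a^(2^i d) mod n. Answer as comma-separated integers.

n − 1 = 936 = 2^3 · 117, so s = 3 and d = 117.
x_0 = 38^117 mod 937 = 741.
x_1 = 741^2 mod 937 = 936.
x_2 = 936^2 mod 937 = 1.

741, 936, 1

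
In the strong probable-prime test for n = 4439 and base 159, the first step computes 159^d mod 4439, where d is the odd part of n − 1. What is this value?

3930

n − 1 = 4438 = 2^1 · 2219, so s = 1 and d = 2219.
159^2219 mod 4439 = 3930.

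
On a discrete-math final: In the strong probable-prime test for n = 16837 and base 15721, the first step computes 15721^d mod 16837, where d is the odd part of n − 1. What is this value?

n − 1 = 16836 = 2^2 · 4209, so s = 2 and d = 4209.
By repeated squaring, 15721^4209 ≡ 1693 (mod 16837).

1693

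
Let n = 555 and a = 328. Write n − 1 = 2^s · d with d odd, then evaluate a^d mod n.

388

n − 1 = 554 = 2^1 · 277, so s = 1 and d = 277.
328^277 mod 555 = 388.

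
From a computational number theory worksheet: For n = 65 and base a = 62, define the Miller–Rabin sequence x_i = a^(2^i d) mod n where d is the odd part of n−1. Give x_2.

16

n − 1 = 64 = 2^6 · 1, so s = 6 and d = 1.
x_0 = 62^1 mod 65 = 62.
x_1 = 62^2 mod 65 = 9.
x_2 = 9^2 mod 65 = 16.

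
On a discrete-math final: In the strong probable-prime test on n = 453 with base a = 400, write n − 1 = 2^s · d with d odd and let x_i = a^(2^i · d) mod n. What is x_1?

400

n − 1 = 452 = 2^2 · 113, so s = 2 and d = 113.
x_0 = 400^113 mod 453 = 322.
x_1 = 322^2 mod 453 = 400.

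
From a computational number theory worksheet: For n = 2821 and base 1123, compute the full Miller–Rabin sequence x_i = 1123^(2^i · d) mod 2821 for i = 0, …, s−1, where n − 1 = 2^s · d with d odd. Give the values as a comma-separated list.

993, 1520

n − 1 = 2820 = 2^2 · 705, so s = 2 and d = 705.
x_0 = 1123^705 mod 2821 = 993.
x_1 = 993^2 mod 2821 = 1520.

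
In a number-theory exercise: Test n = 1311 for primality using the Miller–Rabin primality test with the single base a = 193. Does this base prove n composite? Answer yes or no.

n − 1 = 1310 = 2^1 · 655, so s = 1 and d = 655.
x_0 = 193^655 mod 1311 = 325.
x_0 ∉ {1, 1310} and s = 1, so 193 is a Miller–Rabin witness and 1311 is composite.

yes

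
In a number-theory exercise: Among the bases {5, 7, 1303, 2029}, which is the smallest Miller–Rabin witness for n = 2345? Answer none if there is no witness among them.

n − 1 = 2344 = 2^3 · 293, so s = 3 and d = 293.
Base 5: x_0 = 5^293 mod 2345 = 1410. x_0 is neither 1 nor 2344, so continue squaring. x_1 = 1410^2 mod 2345 = 1885. x_2 = 1885^2 mod 2345 = 550. Reached i = s−1 = 2 without hitting −1: 5 is a Miller–Rabin witness and 2345 is composite.
Base 7: x_0 = 7^293 mod 2345 = 1267. x_0 is neither 1 nor 2344, so continue squaring. x_1 = 1267^2 mod 2345 = 1309. x_2 = 1309^2 mod 2345 = 1631. Reached i = s−1 = 2 without hitting −1: 7 is a Miller–Rabin witness and 2345 is composite.
Base 1303: x_0 = 1303^293 mod 2345 = 708. x_0 is neither 1 nor 2344, so continue squaring. x_1 = 708^2 mod 2345 = 1779. x_2 = 1779^2 mod 2345 = 1436. Reached i = s−1 = 2 without hitting −1: 1303 is a Miller–Rabin witness and 2345 is composite.
Base 2029: x_0 = 2029^293 mod 2345 = 1329. x_0 is neither 1 nor 2344, so continue squaring. x_1 = 1329^2 mod 2345 = 456. x_2 = 456^2 mod 2345 = 1576. Reached i = s−1 = 2 without hitting −1: 2029 is a Miller–Rabin witness and 2345 is composite.
The smallest witness among the given bases is 5.

5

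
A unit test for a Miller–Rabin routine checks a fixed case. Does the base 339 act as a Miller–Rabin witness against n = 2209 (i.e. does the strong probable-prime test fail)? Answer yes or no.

no

n − 1 = 2208 = 2^5 · 69, so s = 5 and d = 69.
By repeated squaring, 339^69 ≡ 2208 (mod 2209).
x_0 = 339^69 mod 2209 = 2208.
x_0 = 2208 ≡ −1, so 339 is not a witness.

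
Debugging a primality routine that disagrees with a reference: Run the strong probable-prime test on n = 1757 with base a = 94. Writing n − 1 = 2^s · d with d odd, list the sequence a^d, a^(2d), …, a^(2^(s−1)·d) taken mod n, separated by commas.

507, 527

n − 1 = 1756 = 2^2 · 439, so s = 2 and d = 439.
x_0 = 94^439 mod 1757 = 507.
x_1 = 507^2 mod 1757 = 527.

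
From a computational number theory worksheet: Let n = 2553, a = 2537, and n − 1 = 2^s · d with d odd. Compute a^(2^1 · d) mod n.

1450

n − 1 = 2552 = 2^3 · 319, so s = 3 and d = 319.
Repeated squaring mod 2553: 2537^1 ≡ 2537, 2537^2 ≡ 256, 2537^4 ≡ 1711, 2537^8 ≡ 1783, 2537^16 ≡ 604, 2537^32 ≡ 2290, 2537^64 ≡ 238, 2537^128 ≡ 478, 2537^256 ≡ 1267.
319 = 256 + 32 + 16 + 8 + 4 + 2 + 1, so 2537^319 ≡ 1267·2290·604·1783·1711·256·2537 ≡ 620 (mod 2553).
x_0 = 620.
x_1 = 620^2 mod 2553 = 1450.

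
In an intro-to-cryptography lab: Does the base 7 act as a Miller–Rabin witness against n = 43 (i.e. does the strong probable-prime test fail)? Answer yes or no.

no

n − 1 = 42 = 2^1 · 21, so s = 1 and d = 21.
Repeated squaring mod 43: 7^1 ≡ 7, 7^2 ≡ 6, 7^4 ≡ 36, 7^8 ≡ 6, 7^16 ≡ 36.
21 = 16 + 4 + 1, so 7^21 ≡ 36·36·7 ≡ 42 (mod 43).
x_0 = 7^21 mod 43 = 42.
x_0 = 42 ≡ −1, so 7 is not a witness.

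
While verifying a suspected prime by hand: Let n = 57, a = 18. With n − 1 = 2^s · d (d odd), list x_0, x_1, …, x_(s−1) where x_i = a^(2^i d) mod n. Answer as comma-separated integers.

18, 39, 39

n − 1 = 56 = 2^3 · 7, so s = 3 and d = 7.
x_0 = 18^7 mod 57 = 18.
x_1 = 18^2 mod 57 = 39.
x_2 = 39^2 mod 57 = 39.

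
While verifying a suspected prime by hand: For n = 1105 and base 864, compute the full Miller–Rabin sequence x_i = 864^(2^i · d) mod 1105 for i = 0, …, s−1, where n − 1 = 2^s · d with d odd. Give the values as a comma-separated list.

n − 1 = 1104 = 2^4 · 69, so s = 4 and d = 69.
x_0 = 864^69 mod 1105 = 369.
x_1 = 369^2 mod 1105 = 246.
x_2 = 246^2 mod 1105 = 846.
x_3 = 846^2 mod 1105 = 781.

369, 246, 846, 781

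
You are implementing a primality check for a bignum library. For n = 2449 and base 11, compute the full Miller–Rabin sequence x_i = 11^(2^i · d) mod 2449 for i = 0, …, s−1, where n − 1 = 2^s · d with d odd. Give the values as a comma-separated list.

2416, 1089, 605, 1124

n − 1 = 2448 = 2^4 · 153, so s = 4 and d = 153.
x_0 = 11^153 mod 2449 = 2416.
x_1 = 2416^2 mod 2449 = 1089.
x_2 = 1089^2 mod 2449 = 605.
x_3 = 605^2 mod 2449 = 1124.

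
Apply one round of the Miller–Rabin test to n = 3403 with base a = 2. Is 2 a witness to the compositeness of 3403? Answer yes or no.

n − 1 = 3402 = 2^1 · 1701, so s = 1 and d = 1701.
By repeated squaring, 2^1701 ≡ 3200 (mod 3403).
x_0 = 2^1701 mod 3403 = 3200.
x_0 ∉ {1, 3402} and s = 1, so 2 is a Miller–Rabin witness and 3403 is composite.

yes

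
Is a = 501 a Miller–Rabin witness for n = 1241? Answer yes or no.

no

n − 1 = 1240 = 2^3 · 155, so s = 3 and d = 155.
x_0 = 501^155 mod 1241 = 971.
x_0 is neither 1 nor 1240, so continue squaring.
x_1 = 971^2 mod 1241 = 922.
x_2 = 922^2 mod 1241 = 1240.
x_2 ≡ −1, so 501 is not a witness.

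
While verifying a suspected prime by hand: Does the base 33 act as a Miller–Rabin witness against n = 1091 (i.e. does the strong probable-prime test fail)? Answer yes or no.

no

n − 1 = 1090 = 2^1 · 545, so s = 1 and d = 545.
Repeated squaring mod 1091: 33^1 ≡ 33, 33^2 ≡ 1089, 33^4 ≡ 4, 33^8 ≡ 16, 33^16 ≡ 256, 33^32 ≡ 76, 33^64 ≡ 321, 33^128 ≡ 487, 33^256 ≡ 422, 33^512 ≡ 251.
545 = 512 + 32 + 1, so 33^545 ≡ 251·76·33 ≡ 1 (mod 1091).
x_0 = 33^545 mod 1091 = 1.
x_0 = 1, so 33 is not a witness.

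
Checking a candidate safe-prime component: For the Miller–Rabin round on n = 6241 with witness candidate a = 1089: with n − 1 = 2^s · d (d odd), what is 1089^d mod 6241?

5373

n − 1 = 6240 = 2^5 · 195, so s = 5 and d = 195.
1089^195 mod 6241 = 5373.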